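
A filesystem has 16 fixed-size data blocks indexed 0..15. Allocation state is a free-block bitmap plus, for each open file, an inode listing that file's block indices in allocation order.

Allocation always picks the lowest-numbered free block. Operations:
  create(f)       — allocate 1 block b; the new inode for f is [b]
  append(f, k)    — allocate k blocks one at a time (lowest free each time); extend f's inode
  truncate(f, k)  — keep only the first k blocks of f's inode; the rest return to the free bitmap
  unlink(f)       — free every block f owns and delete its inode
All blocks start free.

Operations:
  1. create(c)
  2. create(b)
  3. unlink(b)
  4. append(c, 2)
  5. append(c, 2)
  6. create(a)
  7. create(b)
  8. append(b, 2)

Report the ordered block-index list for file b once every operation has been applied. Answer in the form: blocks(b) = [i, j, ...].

blocks(b) = [6, 7, 8]

[1] create(c) — c=0 (map F...............)
[2] create(b) — b=1 c=0 (map FF..............)
[3] unlink(b) — c=0 (map F...............)
[4] append(c, 2) — c=0,1,2 (map FFF.............)
[5] append(c, 2) — c=0,1,2,3,4 (map FFFFF...........)
[6] create(a) — a=5 c=0,1,2,3,4 (map FFFFFF..........)
[7] create(b) — a=5 b=6 c=0,1,2,3,4 (map FFFFFFF.........)
[8] append(b, 2) — a=5 b=6,7,8 c=0,1,2,3,4 (map FFFFFFFFF.......)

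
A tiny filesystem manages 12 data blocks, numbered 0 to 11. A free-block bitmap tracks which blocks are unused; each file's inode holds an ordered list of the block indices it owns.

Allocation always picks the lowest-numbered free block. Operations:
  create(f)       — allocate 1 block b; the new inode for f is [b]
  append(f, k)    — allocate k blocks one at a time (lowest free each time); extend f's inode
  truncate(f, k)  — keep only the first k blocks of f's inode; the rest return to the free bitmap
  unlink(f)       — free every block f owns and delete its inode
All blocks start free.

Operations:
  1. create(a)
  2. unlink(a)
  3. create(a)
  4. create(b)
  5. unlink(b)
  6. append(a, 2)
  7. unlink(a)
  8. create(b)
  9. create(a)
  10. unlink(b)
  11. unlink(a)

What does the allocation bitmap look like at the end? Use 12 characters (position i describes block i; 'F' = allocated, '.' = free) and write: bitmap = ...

bitmap = ............

after create(a) → a:[0]  free=[F...........]
after unlink(a) →   free=[............]
after create(a) → a:[0]  free=[F...........]
after create(b) → a:[0], b:[1]  free=[FF..........]
after unlink(b) → a:[0]  free=[F...........]
after append(a, 2) → a:[0, 1, 2]  free=[FFF.........]
after unlink(a) →   free=[............]
after create(b) → b:[0]  free=[F...........]
after create(a) → a:[1], b:[0]  free=[FF..........]
after unlink(b) → a:[1]  free=[.F..........]
after unlink(a) →   free=[............]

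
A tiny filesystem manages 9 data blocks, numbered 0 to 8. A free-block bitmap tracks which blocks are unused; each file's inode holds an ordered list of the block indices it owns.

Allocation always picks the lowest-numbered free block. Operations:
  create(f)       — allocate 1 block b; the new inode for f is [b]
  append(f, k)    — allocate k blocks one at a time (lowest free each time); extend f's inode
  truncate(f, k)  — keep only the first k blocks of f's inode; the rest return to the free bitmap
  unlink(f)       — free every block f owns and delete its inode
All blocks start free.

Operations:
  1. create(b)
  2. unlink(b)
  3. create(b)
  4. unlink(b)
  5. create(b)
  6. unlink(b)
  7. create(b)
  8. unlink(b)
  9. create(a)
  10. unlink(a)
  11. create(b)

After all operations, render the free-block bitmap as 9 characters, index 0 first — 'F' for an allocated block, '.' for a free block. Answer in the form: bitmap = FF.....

[1] create(b) — b=0 (map F........)
[2] unlink(b) —  (map .........)
[3] create(b) — b=0 (map F........)
[4] unlink(b) —  (map .........)
[5] create(b) — b=0 (map F........)
[6] unlink(b) —  (map .........)
[7] create(b) — b=0 (map F........)
[8] unlink(b) —  (map .........)
[9] create(a) — a=0 (map F........)
[10] unlink(a) —  (map .........)
[11] create(b) — b=0 (map F........)

bitmap = F........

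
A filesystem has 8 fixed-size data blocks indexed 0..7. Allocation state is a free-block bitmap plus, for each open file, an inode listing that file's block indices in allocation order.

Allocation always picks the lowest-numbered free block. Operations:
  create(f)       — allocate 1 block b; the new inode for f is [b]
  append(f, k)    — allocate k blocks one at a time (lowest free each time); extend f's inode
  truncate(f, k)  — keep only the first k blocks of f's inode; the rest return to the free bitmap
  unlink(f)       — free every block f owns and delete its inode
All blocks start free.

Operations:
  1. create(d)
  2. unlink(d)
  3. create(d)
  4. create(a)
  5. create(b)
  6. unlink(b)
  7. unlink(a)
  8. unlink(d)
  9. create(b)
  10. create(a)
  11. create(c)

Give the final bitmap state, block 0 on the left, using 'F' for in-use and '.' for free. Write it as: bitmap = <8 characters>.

  1. create(d)  ⇒  F.......  {d→[0]}
  2. unlink(d)  ⇒  ........  {}
  3. create(d)  ⇒  F.......  {d→[0]}
  4. create(a)  ⇒  FF......  {a→[1]; d→[0]}
  5. create(b)  ⇒  FFF.....  {a→[1]; b→[2]; d→[0]}
  6. unlink(b)  ⇒  FF......  {a→[1]; d→[0]}
  7. unlink(a)  ⇒  F.......  {d→[0]}
  8. unlink(d)  ⇒  ........  {}
  9. create(b)  ⇒  F.......  {b→[0]}
  10. create(a)  ⇒  FF......  {a→[1]; b→[0]}
  11. create(c)  ⇒  FFF.....  {a→[1]; b→[0]; c→[2]}

bitmap = FFF.....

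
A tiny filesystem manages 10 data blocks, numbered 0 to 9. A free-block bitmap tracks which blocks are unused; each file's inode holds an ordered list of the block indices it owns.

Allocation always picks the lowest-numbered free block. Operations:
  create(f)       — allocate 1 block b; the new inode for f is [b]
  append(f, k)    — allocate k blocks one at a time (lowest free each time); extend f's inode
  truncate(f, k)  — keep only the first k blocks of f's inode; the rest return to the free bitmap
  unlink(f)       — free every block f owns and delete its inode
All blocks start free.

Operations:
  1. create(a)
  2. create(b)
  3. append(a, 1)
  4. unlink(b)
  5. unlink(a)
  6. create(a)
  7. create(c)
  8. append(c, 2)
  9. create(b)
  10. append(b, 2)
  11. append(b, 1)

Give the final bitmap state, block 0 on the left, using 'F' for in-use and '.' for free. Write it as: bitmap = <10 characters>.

bitmap = FFFFFFFF..

create(a): bitmap=F......... | a=[0]
create(b): bitmap=FF........ | a=[0] b=[1]
append(a, 1): bitmap=FFF....... | a=[0, 2] b=[1]
unlink(b): bitmap=F.F....... | a=[0, 2]
unlink(a): bitmap=.......... | 
create(a): bitmap=F......... | a=[0]
create(c): bitmap=FF........ | a=[0] c=[1]
append(c, 2): bitmap=FFFF...... | a=[0] c=[1, 2, 3]
create(b): bitmap=FFFFF..... | a=[0] b=[4] c=[1, 2, 3]
append(b, 2): bitmap=FFFFFFF... | a=[0] b=[4, 5, 6] c=[1, 2, 3]
append(b, 1): bitmap=FFFFFFFF.. | a=[0] b=[4, 5, 6, 7] c=[1, 2, 3]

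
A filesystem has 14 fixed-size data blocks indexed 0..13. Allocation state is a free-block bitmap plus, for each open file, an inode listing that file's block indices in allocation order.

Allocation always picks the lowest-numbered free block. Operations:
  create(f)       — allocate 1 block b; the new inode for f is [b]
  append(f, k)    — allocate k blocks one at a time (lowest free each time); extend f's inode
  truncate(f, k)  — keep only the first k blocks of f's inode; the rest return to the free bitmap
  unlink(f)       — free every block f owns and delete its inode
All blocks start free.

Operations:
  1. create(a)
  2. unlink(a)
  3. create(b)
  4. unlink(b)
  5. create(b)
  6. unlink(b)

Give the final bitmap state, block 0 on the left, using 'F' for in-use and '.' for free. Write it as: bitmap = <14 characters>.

bitmap = ..............

create(a): bitmap=F............. | a=[0]
unlink(a): bitmap=.............. | 
create(b): bitmap=F............. | b=[0]
unlink(b): bitmap=.............. | 
create(b): bitmap=F............. | b=[0]
unlink(b): bitmap=.............. | 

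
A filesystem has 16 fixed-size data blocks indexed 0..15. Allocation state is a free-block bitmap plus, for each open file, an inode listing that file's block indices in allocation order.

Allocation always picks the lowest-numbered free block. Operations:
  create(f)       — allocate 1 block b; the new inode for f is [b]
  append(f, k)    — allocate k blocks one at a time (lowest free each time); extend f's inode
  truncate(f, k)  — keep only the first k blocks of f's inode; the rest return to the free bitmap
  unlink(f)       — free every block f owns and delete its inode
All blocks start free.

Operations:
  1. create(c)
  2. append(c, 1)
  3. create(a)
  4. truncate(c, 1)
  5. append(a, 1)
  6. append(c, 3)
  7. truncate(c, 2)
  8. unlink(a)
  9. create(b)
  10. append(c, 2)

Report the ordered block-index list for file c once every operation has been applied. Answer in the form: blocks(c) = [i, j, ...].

create(c): bitmap=F............... | c=[0]
append(c, 1): bitmap=FF.............. | c=[0, 1]
create(a): bitmap=FFF............. | a=[2] c=[0, 1]
truncate(c, 1): bitmap=F.F............. | a=[2] c=[0]
append(a, 1): bitmap=FFF............. | a=[2, 1] c=[0]
append(c, 3): bitmap=FFFFFF.......... | a=[2, 1] c=[0, 3, 4, 5]
truncate(c, 2): bitmap=FFFF............ | a=[2, 1] c=[0, 3]
unlink(a): bitmap=F..F............ | c=[0, 3]
create(b): bitmap=FF.F............ | b=[1] c=[0, 3]
append(c, 2): bitmap=FFFFF........... | b=[1] c=[0, 3, 2, 4]

blocks(c) = [0, 3, 2, 4]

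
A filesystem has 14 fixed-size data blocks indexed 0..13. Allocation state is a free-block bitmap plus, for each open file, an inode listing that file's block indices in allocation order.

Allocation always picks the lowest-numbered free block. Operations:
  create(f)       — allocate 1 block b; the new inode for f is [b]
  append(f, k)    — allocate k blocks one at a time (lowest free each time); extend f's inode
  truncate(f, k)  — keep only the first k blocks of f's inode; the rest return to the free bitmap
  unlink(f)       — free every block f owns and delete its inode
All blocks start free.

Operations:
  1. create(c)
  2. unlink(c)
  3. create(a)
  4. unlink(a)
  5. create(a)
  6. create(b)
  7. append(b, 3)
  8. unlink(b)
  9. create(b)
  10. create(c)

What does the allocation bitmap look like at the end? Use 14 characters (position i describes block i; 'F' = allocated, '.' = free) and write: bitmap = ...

bitmap = FFF...........

[1] create(c) — c=0 (map F.............)
[2] unlink(c) —  (map ..............)
[3] create(a) — a=0 (map F.............)
[4] unlink(a) —  (map ..............)
[5] create(a) — a=0 (map F.............)
[6] create(b) — a=0 b=1 (map FF............)
[7] append(b, 3) — a=0 b=1,2,3,4 (map FFFFF.........)
[8] unlink(b) — a=0 (map F.............)
[9] create(b) — a=0 b=1 (map FF............)
[10] create(c) — a=0 b=1 c=2 (map FFF...........)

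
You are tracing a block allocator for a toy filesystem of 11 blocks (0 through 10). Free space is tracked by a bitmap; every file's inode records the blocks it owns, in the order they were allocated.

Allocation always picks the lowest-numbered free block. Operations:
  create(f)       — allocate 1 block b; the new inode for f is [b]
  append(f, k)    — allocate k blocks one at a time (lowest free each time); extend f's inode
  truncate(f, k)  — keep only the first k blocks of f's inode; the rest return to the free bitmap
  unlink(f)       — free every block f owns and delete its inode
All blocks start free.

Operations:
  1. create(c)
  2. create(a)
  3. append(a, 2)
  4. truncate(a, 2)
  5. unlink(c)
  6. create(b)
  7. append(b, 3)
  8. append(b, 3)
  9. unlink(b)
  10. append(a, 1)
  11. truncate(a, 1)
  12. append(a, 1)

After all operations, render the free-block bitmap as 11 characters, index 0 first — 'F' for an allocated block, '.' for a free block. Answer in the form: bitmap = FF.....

bitmap = FF.........

after create(c) → c:[0]  free=[F..........]
after create(a) → a:[1], c:[0]  free=[FF.........]
after append(a, 2) → a:[1, 2, 3], c:[0]  free=[FFFF.......]
after truncate(a, 2) → a:[1, 2], c:[0]  free=[FFF........]
after unlink(c) → a:[1, 2]  free=[.FF........]
after create(b) → a:[1, 2], b:[0]  free=[FFF........]
after append(b, 3) → a:[1, 2], b:[0, 3, 4, 5]  free=[FFFFFF.....]
after append(b, 3) → a:[1, 2], b:[0, 3, 4, 5, 6, 7, 8]  free=[FFFFFFFFF..]
after unlink(b) → a:[1, 2]  free=[.FF........]
after append(a, 1) → a:[1, 2, 0]  free=[FFF........]
after truncate(a, 1) → a:[1]  free=[.F.........]
after append(a, 1) → a:[1, 0]  free=[FF.........]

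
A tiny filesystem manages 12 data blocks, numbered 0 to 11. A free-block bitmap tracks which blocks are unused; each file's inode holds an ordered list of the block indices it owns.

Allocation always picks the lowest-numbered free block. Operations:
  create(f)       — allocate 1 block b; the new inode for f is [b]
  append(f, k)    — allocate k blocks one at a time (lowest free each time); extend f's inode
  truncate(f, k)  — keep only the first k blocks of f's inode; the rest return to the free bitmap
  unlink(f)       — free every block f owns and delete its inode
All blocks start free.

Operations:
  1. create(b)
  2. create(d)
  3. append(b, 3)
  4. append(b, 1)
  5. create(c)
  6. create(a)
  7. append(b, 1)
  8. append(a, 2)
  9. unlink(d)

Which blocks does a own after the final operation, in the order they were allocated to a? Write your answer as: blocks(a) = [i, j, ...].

blocks(a) = [7, 9, 10]

[1] create(b) — b=0 (map F...........)
[2] create(d) — b=0 d=1 (map FF..........)
[3] append(b, 3) — b=0,2,3,4 d=1 (map FFFFF.......)
[4] append(b, 1) — b=0,2,3,4,5 d=1 (map FFFFFF......)
[5] create(c) — b=0,2,3,4,5 c=6 d=1 (map FFFFFFF.....)
[6] create(a) — a=7 b=0,2,3,4,5 c=6 d=1 (map FFFFFFFF....)
[7] append(b, 1) — a=7 b=0,2,3,4,5,8 c=6 d=1 (map FFFFFFFFF...)
[8] append(a, 2) — a=7,9,10 b=0,2,3,4,5,8 c=6 d=1 (map FFFFFFFFFFF.)
[9] unlink(d) — a=7,9,10 b=0,2,3,4,5,8 c=6 (map F.FFFFFFFFF.)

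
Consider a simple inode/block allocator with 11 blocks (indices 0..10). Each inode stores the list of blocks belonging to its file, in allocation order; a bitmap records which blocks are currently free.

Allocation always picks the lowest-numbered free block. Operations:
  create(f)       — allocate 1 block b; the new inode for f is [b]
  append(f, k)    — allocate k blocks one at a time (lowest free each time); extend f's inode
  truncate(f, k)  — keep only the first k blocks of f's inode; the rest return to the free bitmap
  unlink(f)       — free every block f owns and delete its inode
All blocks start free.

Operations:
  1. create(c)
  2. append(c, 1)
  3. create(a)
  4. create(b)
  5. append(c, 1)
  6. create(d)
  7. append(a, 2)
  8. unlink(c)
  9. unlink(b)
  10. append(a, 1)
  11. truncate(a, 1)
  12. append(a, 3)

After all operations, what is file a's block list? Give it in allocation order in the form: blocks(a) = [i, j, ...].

  1. create(c)  ⇒  F..........  {c→[0]}
  2. append(c, 1)  ⇒  FF.........  {c→[0, 1]}
  3. create(a)  ⇒  FFF........  {a→[2]; c→[0, 1]}
  4. create(b)  ⇒  FFFF.......  {a→[2]; b→[3]; c→[0, 1]}
  5. append(c, 1)  ⇒  FFFFF......  {a→[2]; b→[3]; c→[0, 1, 4]}
  6. create(d)  ⇒  FFFFFF.....  {a→[2]; b→[3]; c→[0, 1, 4]; d→[5]}
  7. append(a, 2)  ⇒  FFFFFFFF...  {a→[2, 6, 7]; b→[3]; c→[0, 1, 4]; d→[5]}
  8. unlink(c)  ⇒  ..FF.FFF...  {a→[2, 6, 7]; b→[3]; d→[5]}
  9. unlink(b)  ⇒  ..F..FFF...  {a→[2, 6, 7]; d→[5]}
  10. append(a, 1)  ⇒  F.F..FFF...  {a→[2, 6, 7, 0]; d→[5]}
  11. truncate(a, 1)  ⇒  ..F..F.....  {a→[2]; d→[5]}
  12. append(a, 3)  ⇒  FFFF.F.....  {a→[2, 0, 1, 3]; d→[5]}

blocks(a) = [2, 0, 1, 3]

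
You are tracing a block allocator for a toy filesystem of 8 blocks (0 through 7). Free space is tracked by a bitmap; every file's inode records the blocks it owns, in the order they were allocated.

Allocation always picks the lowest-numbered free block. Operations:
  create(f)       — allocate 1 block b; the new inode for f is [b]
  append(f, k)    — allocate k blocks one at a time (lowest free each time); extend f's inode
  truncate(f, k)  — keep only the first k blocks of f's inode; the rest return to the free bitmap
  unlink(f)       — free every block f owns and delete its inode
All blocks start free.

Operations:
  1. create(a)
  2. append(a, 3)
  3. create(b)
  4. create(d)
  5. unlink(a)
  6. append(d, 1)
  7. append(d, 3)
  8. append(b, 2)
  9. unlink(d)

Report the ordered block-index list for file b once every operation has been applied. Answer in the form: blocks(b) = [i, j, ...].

blocks(b) = [4, 6, 7]

  1. create(a)  ⇒  F.......  {a→[0]}
  2. append(a, 3)  ⇒  FFFF....  {a→[0, 1, 2, 3]}
  3. create(b)  ⇒  FFFFF...  {a→[0, 1, 2, 3]; b→[4]}
  4. create(d)  ⇒  FFFFFF..  {a→[0, 1, 2, 3]; b→[4]; d→[5]}
  5. unlink(a)  ⇒  ....FF..  {b→[4]; d→[5]}
  6. append(d, 1)  ⇒  F...FF..  {b→[4]; d→[5, 0]}
  7. append(d, 3)  ⇒  FFFFFF..  {b→[4]; d→[5, 0, 1, 2, 3]}
  8. append(b, 2)  ⇒  FFFFFFFF  {b→[4, 6, 7]; d→[5, 0, 1, 2, 3]}
  9. unlink(d)  ⇒  ....F.FF  {b→[4, 6, 7]}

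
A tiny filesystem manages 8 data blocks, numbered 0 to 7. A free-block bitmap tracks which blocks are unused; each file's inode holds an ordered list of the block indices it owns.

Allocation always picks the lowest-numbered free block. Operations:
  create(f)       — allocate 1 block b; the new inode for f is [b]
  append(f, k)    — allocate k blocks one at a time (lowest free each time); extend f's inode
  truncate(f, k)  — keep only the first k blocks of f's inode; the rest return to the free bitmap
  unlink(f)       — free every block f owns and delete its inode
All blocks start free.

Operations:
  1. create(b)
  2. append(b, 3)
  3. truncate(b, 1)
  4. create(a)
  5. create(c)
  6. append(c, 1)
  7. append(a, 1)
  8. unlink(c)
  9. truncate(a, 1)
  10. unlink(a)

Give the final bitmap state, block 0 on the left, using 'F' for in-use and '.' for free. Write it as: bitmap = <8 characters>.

[1] create(b) — b=0 (map F.......)
[2] append(b, 3) — b=0,1,2,3 (map FFFF....)
[3] truncate(b, 1) — b=0 (map F.......)
[4] create(a) — a=1 b=0 (map FF......)
[5] create(c) — a=1 b=0 c=2 (map FFF.....)
[6] append(c, 1) — a=1 b=0 c=2,3 (map FFFF....)
[7] append(a, 1) — a=1,4 b=0 c=2,3 (map FFFFF...)
[8] unlink(c) — a=1,4 b=0 (map FF..F...)
[9] truncate(a, 1) — a=1 b=0 (map FF......)
[10] unlink(a) — b=0 (map F.......)

bitmap = F.......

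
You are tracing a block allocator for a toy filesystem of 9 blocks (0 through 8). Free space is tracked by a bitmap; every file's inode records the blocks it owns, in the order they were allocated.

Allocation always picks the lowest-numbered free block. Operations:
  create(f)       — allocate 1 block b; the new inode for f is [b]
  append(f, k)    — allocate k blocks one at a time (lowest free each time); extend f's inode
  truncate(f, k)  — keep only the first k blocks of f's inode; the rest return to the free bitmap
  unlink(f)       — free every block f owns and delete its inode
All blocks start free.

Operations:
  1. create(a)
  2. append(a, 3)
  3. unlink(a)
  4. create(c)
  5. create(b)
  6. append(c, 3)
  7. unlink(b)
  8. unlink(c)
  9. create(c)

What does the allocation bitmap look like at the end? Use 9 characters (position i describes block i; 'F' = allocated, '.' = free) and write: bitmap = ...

bitmap = F........

after create(a) → a:[0]  free=[F........]
after append(a, 3) → a:[0, 1, 2, 3]  free=[FFFF.....]
after unlink(a) →   free=[.........]
after create(c) → c:[0]  free=[F........]
after create(b) → b:[1], c:[0]  free=[FF.......]
after append(c, 3) → b:[1], c:[0, 2, 3, 4]  free=[FFFFF....]
after unlink(b) → c:[0, 2, 3, 4]  free=[F.FFF....]
after unlink(c) →   free=[.........]
after create(c) → c:[0]  free=[F........]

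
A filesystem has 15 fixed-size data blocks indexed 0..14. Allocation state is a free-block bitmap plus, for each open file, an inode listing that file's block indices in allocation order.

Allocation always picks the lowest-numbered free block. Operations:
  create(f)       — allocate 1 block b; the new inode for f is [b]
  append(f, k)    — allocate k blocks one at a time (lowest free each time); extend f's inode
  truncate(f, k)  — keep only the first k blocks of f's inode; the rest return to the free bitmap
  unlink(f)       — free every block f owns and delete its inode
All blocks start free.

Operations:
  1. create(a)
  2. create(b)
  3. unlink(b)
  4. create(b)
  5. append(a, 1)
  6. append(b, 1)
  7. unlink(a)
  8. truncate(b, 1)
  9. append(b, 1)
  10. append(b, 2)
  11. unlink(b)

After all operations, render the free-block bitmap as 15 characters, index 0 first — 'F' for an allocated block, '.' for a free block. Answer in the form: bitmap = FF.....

after create(a) → a:[0]  free=[F..............]
after create(b) → a:[0], b:[1]  free=[FF.............]
after unlink(b) → a:[0]  free=[F..............]
after create(b) → a:[0], b:[1]  free=[FF.............]
after append(a, 1) → a:[0, 2], b:[1]  free=[FFF............]
after append(b, 1) → a:[0, 2], b:[1, 3]  free=[FFFF...........]
after unlink(a) → b:[1, 3]  free=[.F.F...........]
after truncate(b, 1) → b:[1]  free=[.F.............]
after append(b, 1) → b:[1, 0]  free=[FF.............]
after append(b, 2) → b:[1, 0, 2, 3]  free=[FFFF...........]
after unlink(b) →   free=[...............]

bitmap = ...............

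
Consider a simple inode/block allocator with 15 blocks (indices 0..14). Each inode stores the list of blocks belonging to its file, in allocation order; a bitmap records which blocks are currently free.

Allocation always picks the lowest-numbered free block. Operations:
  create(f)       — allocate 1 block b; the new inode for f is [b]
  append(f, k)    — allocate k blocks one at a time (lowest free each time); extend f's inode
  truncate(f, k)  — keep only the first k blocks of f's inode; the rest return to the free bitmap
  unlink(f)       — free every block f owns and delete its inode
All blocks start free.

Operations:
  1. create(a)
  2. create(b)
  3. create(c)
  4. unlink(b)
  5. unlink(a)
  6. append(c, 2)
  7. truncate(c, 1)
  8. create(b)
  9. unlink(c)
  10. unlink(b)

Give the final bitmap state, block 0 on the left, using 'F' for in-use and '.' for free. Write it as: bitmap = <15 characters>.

after create(a) → a:[0]  free=[F..............]
after create(b) → a:[0], b:[1]  free=[FF.............]
after create(c) → a:[0], b:[1], c:[2]  free=[FFF............]
after unlink(b) → a:[0], c:[2]  free=[F.F............]
after unlink(a) → c:[2]  free=[..F............]
after append(c, 2) → c:[2, 0, 1]  free=[FFF............]
after truncate(c, 1) → c:[2]  free=[..F............]
after create(b) → b:[0], c:[2]  free=[F.F............]
after unlink(c) → b:[0]  free=[F..............]
after unlink(b) →   free=[...............]

bitmap = ...............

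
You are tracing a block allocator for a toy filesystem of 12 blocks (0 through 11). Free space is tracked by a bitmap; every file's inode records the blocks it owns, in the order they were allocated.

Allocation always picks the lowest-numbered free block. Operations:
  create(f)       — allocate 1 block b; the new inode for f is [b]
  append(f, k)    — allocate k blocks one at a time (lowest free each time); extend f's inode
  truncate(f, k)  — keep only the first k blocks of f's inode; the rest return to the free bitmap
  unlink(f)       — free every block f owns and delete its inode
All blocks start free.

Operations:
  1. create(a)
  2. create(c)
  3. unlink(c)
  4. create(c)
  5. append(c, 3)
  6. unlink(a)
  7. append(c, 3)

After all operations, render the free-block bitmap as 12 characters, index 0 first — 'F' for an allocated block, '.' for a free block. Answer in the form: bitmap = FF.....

bitmap = FFFFFFF.....

[1] create(a) — a=0 (map F...........)
[2] create(c) — a=0 c=1 (map FF..........)
[3] unlink(c) — a=0 (map F...........)
[4] create(c) — a=0 c=1 (map FF..........)
[5] append(c, 3) — a=0 c=1,2,3,4 (map FFFFF.......)
[6] unlink(a) — c=1,2,3,4 (map .FFFF.......)
[7] append(c, 3) — c=1,2,3,4,0,5,6 (map FFFFFFF.....)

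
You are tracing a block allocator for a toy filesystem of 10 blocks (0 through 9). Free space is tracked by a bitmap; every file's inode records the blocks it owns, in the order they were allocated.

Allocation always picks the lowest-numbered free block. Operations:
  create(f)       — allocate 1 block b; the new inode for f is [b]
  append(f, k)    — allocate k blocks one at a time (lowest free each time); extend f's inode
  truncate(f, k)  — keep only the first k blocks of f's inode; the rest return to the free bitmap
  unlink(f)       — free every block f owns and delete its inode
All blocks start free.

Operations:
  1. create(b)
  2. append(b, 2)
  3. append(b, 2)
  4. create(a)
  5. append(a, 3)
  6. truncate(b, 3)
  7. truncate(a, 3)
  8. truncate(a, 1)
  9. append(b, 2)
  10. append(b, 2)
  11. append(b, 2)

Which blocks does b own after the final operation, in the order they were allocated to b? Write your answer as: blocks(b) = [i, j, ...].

blocks(b) = [0, 1, 2, 3, 4, 6, 7, 8, 9]

after create(b) → b:[0]  free=[F.........]
after append(b, 2) → b:[0, 1, 2]  free=[FFF.......]
after append(b, 2) → b:[0, 1, 2, 3, 4]  free=[FFFFF.....]
after create(a) → a:[5], b:[0, 1, 2, 3, 4]  free=[FFFFFF....]
after append(a, 3) → a:[5, 6, 7, 8], b:[0, 1, 2, 3, 4]  free=[FFFFFFFFF.]
after truncate(b, 3) → a:[5, 6, 7, 8], b:[0, 1, 2]  free=[FFF..FFFF.]
after truncate(a, 3) → a:[5, 6, 7], b:[0, 1, 2]  free=[FFF..FFF..]
after truncate(a, 1) → a:[5], b:[0, 1, 2]  free=[FFF..F....]
after append(b, 2) → a:[5], b:[0, 1, 2, 3, 4]  free=[FFFFFF....]
after append(b, 2) → a:[5], b:[0, 1, 2, 3, 4, 6, 7]  free=[FFFFFFFF..]
after append(b, 2) → a:[5], b:[0, 1, 2, 3, 4, 6, 7, 8, 9]  free=[FFFFFFFFFF]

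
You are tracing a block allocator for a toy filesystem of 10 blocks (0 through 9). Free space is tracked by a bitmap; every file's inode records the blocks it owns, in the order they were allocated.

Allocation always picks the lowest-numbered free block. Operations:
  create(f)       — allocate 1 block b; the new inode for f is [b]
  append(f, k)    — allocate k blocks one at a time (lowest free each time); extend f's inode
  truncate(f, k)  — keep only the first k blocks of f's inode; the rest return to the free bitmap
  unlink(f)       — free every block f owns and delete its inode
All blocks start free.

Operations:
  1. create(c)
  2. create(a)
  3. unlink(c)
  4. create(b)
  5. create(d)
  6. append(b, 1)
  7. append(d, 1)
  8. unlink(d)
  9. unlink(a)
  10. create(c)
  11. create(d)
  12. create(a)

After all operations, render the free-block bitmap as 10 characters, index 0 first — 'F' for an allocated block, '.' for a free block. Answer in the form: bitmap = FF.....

create(c): bitmap=F......... | c=[0]
create(a): bitmap=FF........ | a=[1] c=[0]
unlink(c): bitmap=.F........ | a=[1]
create(b): bitmap=FF........ | a=[1] b=[0]
create(d): bitmap=FFF....... | a=[1] b=[0] d=[2]
append(b, 1): bitmap=FFFF...... | a=[1] b=[0, 3] d=[2]
append(d, 1): bitmap=FFFFF..... | a=[1] b=[0, 3] d=[2, 4]
unlink(d): bitmap=FF.F...... | a=[1] b=[0, 3]
unlink(a): bitmap=F..F...... | b=[0, 3]
create(c): bitmap=FF.F...... | b=[0, 3] c=[1]
create(d): bitmap=FFFF...... | b=[0, 3] c=[1] d=[2]
create(a): bitmap=FFFFF..... | a=[4] b=[0, 3] c=[1] d=[2]

bitmap = FFFFF.....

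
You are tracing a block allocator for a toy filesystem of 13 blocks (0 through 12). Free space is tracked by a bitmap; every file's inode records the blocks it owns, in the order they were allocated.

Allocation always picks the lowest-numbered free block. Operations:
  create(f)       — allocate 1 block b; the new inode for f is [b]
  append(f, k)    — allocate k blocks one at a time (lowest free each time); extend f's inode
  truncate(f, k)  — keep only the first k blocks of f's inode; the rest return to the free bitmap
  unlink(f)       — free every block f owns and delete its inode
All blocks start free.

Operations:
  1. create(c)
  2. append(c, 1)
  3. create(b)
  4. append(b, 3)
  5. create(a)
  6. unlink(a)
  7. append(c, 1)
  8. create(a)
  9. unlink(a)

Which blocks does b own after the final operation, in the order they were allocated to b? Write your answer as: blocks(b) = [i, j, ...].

blocks(b) = [2, 3, 4, 5]

create(c): bitmap=F............ | c=[0]
append(c, 1): bitmap=FF........... | c=[0, 1]
create(b): bitmap=FFF.......... | b=[2] c=[0, 1]
append(b, 3): bitmap=FFFFFF....... | b=[2, 3, 4, 5] c=[0, 1]
create(a): bitmap=FFFFFFF...... | a=[6] b=[2, 3, 4, 5] c=[0, 1]
unlink(a): bitmap=FFFFFF....... | b=[2, 3, 4, 5] c=[0, 1]
append(c, 1): bitmap=FFFFFFF...... | b=[2, 3, 4, 5] c=[0, 1, 6]
create(a): bitmap=FFFFFFFF..... | a=[7] b=[2, 3, 4, 5] c=[0, 1, 6]
unlink(a): bitmap=FFFFFFF...... | b=[2, 3, 4, 5] c=[0, 1, 6]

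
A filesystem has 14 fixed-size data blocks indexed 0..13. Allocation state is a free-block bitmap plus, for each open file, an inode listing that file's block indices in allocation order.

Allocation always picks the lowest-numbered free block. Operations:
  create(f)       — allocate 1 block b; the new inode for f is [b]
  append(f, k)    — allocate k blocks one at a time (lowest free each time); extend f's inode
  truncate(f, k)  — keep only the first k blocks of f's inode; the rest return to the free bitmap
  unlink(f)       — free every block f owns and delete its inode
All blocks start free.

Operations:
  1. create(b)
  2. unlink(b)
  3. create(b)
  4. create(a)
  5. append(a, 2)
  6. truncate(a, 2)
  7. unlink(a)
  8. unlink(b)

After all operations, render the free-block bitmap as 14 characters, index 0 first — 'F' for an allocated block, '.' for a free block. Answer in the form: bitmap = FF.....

bitmap = ..............

  1. create(b)  ⇒  F.............  {b→[0]}
  2. unlink(b)  ⇒  ..............  {}
  3. create(b)  ⇒  F.............  {b→[0]}
  4. create(a)  ⇒  FF............  {a→[1]; b→[0]}
  5. append(a, 2)  ⇒  FFFF..........  {a→[1, 2, 3]; b→[0]}
  6. truncate(a, 2)  ⇒  FFF...........  {a→[1, 2]; b→[0]}
  7. unlink(a)  ⇒  F.............  {b→[0]}
  8. unlink(b)  ⇒  ..............  {}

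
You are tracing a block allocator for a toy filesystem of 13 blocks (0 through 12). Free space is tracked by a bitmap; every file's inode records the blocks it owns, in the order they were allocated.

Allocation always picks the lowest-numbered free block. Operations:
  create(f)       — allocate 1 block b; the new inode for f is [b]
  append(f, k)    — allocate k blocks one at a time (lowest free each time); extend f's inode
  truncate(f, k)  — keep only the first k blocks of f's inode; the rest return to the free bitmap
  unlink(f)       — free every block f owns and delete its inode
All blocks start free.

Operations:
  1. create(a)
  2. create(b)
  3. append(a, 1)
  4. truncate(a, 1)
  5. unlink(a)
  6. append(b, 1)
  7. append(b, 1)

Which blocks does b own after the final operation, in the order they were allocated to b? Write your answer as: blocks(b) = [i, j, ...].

blocks(b) = [1, 0, 2]

create(a): bitmap=F............ | a=[0]
create(b): bitmap=FF........... | a=[0] b=[1]
append(a, 1): bitmap=FFF.......... | a=[0, 2] b=[1]
truncate(a, 1): bitmap=FF........... | a=[0] b=[1]
unlink(a): bitmap=.F........... | b=[1]
append(b, 1): bitmap=FF........... | b=[1, 0]
append(b, 1): bitmap=FFF.......... | b=[1, 0, 2]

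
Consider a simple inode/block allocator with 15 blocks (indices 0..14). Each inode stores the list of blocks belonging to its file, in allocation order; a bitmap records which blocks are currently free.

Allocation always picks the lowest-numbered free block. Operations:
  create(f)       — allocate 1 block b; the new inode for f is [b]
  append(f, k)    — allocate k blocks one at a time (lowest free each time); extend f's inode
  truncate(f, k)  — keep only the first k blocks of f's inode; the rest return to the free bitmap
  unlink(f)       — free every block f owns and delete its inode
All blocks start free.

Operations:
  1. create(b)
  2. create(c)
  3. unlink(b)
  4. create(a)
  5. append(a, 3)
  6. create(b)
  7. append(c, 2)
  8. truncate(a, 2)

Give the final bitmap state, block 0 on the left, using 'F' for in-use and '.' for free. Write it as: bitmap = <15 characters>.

bitmap = FFF..FFF.......

  1. create(b)  ⇒  F..............  {b→[0]}
  2. create(c)  ⇒  FF.............  {b→[0]; c→[1]}
  3. unlink(b)  ⇒  .F.............  {c→[1]}
  4. create(a)  ⇒  FF.............  {a→[0]; c→[1]}
  5. append(a, 3)  ⇒  FFFFF..........  {a→[0, 2, 3, 4]; c→[1]}
  6. create(b)  ⇒  FFFFFF.........  {a→[0, 2, 3, 4]; b→[5]; c→[1]}
  7. append(c, 2)  ⇒  FFFFFFFF.......  {a→[0, 2, 3, 4]; b→[5]; c→[1, 6, 7]}
  8. truncate(a, 2)  ⇒  FFF..FFF.......  {a→[0, 2]; b→[5]; c→[1, 6, 7]}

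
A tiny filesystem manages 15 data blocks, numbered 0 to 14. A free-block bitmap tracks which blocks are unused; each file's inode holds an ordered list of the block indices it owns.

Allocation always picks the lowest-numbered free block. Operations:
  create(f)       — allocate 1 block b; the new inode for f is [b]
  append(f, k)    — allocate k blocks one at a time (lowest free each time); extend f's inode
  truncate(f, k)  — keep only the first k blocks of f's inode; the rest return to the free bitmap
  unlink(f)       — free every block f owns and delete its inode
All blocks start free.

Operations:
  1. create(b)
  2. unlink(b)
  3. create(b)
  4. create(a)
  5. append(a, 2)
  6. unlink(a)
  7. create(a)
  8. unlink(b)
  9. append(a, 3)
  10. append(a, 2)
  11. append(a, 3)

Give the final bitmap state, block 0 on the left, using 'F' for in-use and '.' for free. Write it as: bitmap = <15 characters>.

after create(b) → b:[0]  free=[F..............]
after unlink(b) →   free=[...............]
after create(b) → b:[0]  free=[F..............]
after create(a) → a:[1], b:[0]  free=[FF.............]
after append(a, 2) → a:[1, 2, 3], b:[0]  free=[FFFF...........]
after unlink(a) → b:[0]  free=[F..............]
after create(a) → a:[1], b:[0]  free=[FF.............]
after unlink(b) → a:[1]  free=[.F.............]
after append(a, 3) → a:[1, 0, 2, 3]  free=[FFFF...........]
after append(a, 2) → a:[1, 0, 2, 3, 4, 5]  free=[FFFFFF.........]
after append(a, 3) → a:[1, 0, 2, 3, 4, 5, 6, 7, 8]  free=[FFFFFFFFF......]

bitmap = FFFFFFFFF......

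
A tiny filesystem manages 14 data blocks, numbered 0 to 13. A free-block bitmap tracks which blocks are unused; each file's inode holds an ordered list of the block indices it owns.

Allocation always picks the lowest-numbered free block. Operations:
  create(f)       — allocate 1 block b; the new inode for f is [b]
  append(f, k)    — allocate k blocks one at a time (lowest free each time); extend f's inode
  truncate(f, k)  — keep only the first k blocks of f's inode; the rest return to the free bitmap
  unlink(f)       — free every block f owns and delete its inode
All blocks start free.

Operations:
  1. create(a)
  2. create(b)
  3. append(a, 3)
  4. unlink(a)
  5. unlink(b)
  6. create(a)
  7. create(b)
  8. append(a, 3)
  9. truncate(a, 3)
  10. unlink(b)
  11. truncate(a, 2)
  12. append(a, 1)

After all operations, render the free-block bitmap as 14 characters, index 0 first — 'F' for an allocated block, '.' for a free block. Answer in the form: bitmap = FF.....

bitmap = FFF...........

create(a): bitmap=F............. | a=[0]
create(b): bitmap=FF............ | a=[0] b=[1]
append(a, 3): bitmap=FFFFF......... | a=[0, 2, 3, 4] b=[1]
unlink(a): bitmap=.F............ | b=[1]
unlink(b): bitmap=.............. | 
create(a): bitmap=F............. | a=[0]
create(b): bitmap=FF............ | a=[0] b=[1]
append(a, 3): bitmap=FFFFF......... | a=[0, 2, 3, 4] b=[1]
truncate(a, 3): bitmap=FFFF.......... | a=[0, 2, 3] b=[1]
unlink(b): bitmap=F.FF.......... | a=[0, 2, 3]
truncate(a, 2): bitmap=F.F........... | a=[0, 2]
append(a, 1): bitmap=FFF........... | a=[0, 2, 1]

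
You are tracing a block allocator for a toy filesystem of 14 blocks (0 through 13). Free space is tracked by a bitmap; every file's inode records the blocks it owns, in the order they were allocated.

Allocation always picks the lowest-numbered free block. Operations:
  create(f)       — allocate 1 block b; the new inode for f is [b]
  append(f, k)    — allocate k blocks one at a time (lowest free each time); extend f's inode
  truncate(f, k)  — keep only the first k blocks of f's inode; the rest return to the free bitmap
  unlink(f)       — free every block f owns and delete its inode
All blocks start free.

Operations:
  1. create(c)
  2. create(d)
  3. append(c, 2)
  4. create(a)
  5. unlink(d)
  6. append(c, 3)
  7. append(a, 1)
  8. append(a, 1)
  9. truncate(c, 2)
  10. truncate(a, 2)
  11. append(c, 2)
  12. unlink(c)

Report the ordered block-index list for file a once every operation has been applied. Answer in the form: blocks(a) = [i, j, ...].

[1] create(c) — c=0 (map F.............)
[2] create(d) — c=0 d=1 (map FF............)
[3] append(c, 2) — c=0,2,3 d=1 (map FFFF..........)
[4] create(a) — a=4 c=0,2,3 d=1 (map FFFFF.........)
[5] unlink(d) — a=4 c=0,2,3 (map F.FFF.........)
[6] append(c, 3) — a=4 c=0,2,3,1,5,6 (map FFFFFFF.......)
[7] append(a, 1) — a=4,7 c=0,2,3,1,5,6 (map FFFFFFFF......)
[8] append(a, 1) — a=4,7,8 c=0,2,3,1,5,6 (map FFFFFFFFF.....)
[9] truncate(c, 2) — a=4,7,8 c=0,2 (map F.F.F..FF.....)
[10] truncate(a, 2) — a=4,7 c=0,2 (map F.F.F..F......)
[11] append(c, 2) — a=4,7 c=0,2,1,3 (map FFFFF..F......)
[12] unlink(c) — a=4,7 (map ....F..F......)

blocks(a) = [4, 7]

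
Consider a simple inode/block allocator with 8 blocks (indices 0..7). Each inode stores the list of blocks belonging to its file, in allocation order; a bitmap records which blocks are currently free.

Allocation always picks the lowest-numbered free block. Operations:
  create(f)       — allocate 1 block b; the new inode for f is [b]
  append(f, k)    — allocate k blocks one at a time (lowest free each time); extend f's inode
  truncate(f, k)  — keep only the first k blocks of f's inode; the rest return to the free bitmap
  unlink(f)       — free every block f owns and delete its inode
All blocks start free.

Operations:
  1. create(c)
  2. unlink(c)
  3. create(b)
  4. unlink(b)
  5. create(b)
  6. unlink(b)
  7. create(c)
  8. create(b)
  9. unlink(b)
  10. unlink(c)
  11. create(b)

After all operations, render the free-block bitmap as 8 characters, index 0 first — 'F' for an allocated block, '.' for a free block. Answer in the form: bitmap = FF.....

bitmap = F.......

  1. create(c)  ⇒  F.......  {c→[0]}
  2. unlink(c)  ⇒  ........  {}
  3. create(b)  ⇒  F.......  {b→[0]}
  4. unlink(b)  ⇒  ........  {}
  5. create(b)  ⇒  F.......  {b→[0]}
  6. unlink(b)  ⇒  ........  {}
  7. create(c)  ⇒  F.......  {c→[0]}
  8. create(b)  ⇒  FF......  {b→[1]; c→[0]}
  9. unlink(b)  ⇒  F.......  {c→[0]}
  10. unlink(c)  ⇒  ........  {}
  11. create(b)  ⇒  F.......  {b→[0]}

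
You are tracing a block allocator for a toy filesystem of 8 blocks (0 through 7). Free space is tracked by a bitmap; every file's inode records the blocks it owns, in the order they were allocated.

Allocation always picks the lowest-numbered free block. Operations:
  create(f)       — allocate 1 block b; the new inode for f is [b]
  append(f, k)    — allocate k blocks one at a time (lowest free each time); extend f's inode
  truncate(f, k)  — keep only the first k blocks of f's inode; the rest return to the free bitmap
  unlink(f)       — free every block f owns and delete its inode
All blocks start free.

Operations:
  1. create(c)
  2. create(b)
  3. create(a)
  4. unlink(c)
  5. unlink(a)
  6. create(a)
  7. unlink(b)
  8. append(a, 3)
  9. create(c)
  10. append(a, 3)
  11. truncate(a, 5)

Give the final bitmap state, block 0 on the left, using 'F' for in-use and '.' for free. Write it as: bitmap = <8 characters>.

create(c): bitmap=F....... | c=[0]
create(b): bitmap=FF...... | b=[1] c=[0]
create(a): bitmap=FFF..... | a=[2] b=[1] c=[0]
unlink(c): bitmap=.FF..... | a=[2] b=[1]
unlink(a): bitmap=.F...... | b=[1]
create(a): bitmap=FF...... | a=[0] b=[1]
unlink(b): bitmap=F....... | a=[0]
append(a, 3): bitmap=FFFF.... | a=[0, 1, 2, 3]
create(c): bitmap=FFFFF... | a=[0, 1, 2, 3] c=[4]
append(a, 3): bitmap=FFFFFFFF | a=[0, 1, 2, 3, 5, 6, 7] c=[4]
truncate(a, 5): bitmap=FFFFFF.. | a=[0, 1, 2, 3, 5] c=[4]

bitmap = FFFFFF..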